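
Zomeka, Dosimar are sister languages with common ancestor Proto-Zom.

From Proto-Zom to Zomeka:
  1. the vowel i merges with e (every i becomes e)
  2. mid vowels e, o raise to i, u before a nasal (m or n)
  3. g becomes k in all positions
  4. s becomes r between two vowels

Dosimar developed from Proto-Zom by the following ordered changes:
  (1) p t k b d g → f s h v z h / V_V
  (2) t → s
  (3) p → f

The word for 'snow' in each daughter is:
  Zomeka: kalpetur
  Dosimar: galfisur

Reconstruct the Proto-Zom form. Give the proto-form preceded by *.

*galpitur

Position 5: Zomeka has e, Dosimar has i. Dosimar preserves i here (none of its changes turn any other segment into i), so the proto-segment is *i.
Position 4: Zomeka has p, Dosimar has f. Zomeka preserves p here (none of its changes turn any other segment into p), so the proto-segment is *p.
Position 1: Zomeka has k, Dosimar has g. Dosimar preserves g here (none of its changes turn any other segment into g), so the proto-segment is *g.
This points to *galpitur. Verify forward in each daughter:
Zomeka: *galpitur
  galpitur → galpetur   [vowel merger]
  galpetur (rule 2 does not apply)
  galpetur → kalpetur   [unconditioned shift]
  kalpetur (rule 4 does not apply)
  giving Zomeka kalpetur.
Dosimar: *galpitur > galpisur > galfisur  (by intervocalic lenition, unconditioned shift)
No other proto-form is consistent with every reflex, so the reconstruction is *galpitur.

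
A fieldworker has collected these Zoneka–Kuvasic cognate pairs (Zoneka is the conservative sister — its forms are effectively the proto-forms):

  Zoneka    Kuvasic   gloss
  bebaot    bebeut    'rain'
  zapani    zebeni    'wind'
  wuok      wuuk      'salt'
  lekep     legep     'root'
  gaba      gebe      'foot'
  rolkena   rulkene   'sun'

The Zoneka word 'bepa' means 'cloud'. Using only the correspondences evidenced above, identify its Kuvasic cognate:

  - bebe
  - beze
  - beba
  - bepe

bebe

zapani ~ zebeni — Zoneka p corresponds to Kuvasic b between vowels (before a back vowel).
gaba ~ gebe, rolkena ~ rulkene — Zoneka a corresponds to Kuvasic e word-finally.
Applying these to Zoneka 'bepa':
  bepa → beba   (p→b between vowels (before a back vowel))
  beba → bebe   (a→e word-finally)
So the Kuvasic cognate is 'bebe'.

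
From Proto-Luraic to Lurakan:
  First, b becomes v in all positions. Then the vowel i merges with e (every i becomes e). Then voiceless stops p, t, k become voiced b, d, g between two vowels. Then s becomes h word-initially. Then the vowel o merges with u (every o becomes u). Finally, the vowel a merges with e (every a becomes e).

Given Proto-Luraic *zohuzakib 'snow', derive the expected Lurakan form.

Lurakan: *zohuzakib
  zohuzakib → zohuzakiv   [unconditioned shift]
  zohuzakiv → zohuzakev   [vowel merger]
  zohuzakev → zohuzagev   [intervocalic voicing]
  zohuzagev (rule 4 does not apply)
  zohuzagev → zuhuzagev   [vowel merger]
  zuhuzagev → zuhuzegev   [vowel merger]
  giving Lurakan zuhuzegev.

zuhuzegev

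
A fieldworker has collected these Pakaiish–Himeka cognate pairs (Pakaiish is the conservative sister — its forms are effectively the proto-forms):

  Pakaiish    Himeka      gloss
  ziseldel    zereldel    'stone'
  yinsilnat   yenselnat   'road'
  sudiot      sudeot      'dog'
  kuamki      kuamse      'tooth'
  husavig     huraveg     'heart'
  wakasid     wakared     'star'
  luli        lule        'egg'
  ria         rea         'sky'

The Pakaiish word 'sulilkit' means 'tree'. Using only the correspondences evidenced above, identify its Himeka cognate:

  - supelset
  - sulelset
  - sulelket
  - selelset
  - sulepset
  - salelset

ziseldel ~ zereldel, yinsilnat ~ yenselnat — Pakaiish i corresponds to Himeka e after a consonant, before a consonant other than r, m, n, p, b, f, v.
kuamki ~ kuamse — Pakaiish k corresponds to Himeka s after a consonant, before a front vowel.
Applying these to Pakaiish 'sulilkit':
  sulilkit → sulelkit   (i→e after a consonant, before a consonant other than r, m, n, p, b, f, v)
  sulelkit → sulelsit   (k→s after a consonant, before a front vowel)
  sulelsit → sulelset   (i→e after a consonant, before a consonant other than r, m, n, p, b, f, v)
So the Himeka cognate is 'sulelset'.

sulelset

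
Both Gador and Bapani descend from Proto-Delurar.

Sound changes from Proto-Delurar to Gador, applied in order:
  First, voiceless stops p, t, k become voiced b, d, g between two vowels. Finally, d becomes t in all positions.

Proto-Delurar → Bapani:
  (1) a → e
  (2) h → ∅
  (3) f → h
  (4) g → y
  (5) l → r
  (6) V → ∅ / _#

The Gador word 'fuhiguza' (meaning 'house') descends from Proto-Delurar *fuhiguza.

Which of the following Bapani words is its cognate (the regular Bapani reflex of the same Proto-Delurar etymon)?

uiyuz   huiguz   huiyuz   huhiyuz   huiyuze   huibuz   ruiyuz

Bapani: *fuhiguza > fuhiguze > fuiguze > huiguze > huiyuze > huiyuz  (by vowel merger, h-loss, unconditioned shift, unconditioned shift, apocope)

huiyuz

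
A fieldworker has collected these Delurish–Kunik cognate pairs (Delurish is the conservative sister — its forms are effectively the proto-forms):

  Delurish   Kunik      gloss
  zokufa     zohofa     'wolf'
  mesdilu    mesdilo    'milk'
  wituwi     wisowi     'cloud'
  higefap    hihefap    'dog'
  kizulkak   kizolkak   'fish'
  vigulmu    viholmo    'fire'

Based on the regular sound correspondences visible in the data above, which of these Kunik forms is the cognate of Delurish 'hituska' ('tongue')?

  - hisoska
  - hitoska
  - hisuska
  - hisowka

hisoska

wituwi ~ wisowi — Delurish t corresponds to Kunik s between vowels (before a back vowel).
wituwi ~ wisowi, kizulkak ~ kizolkak — Delurish u corresponds to Kunik o after a consonant, before a consonant other than r, m, n, p, b, f, v.
Applying these to Delurish 'hituska':
  hituska → hisuska   (t→s between vowels (before a back vowel))
  hisuska → hisoska   (u→o after a consonant, before a consonant other than r, m, n, p, b, f, v)
So the Kunik cognate is 'hisoska'.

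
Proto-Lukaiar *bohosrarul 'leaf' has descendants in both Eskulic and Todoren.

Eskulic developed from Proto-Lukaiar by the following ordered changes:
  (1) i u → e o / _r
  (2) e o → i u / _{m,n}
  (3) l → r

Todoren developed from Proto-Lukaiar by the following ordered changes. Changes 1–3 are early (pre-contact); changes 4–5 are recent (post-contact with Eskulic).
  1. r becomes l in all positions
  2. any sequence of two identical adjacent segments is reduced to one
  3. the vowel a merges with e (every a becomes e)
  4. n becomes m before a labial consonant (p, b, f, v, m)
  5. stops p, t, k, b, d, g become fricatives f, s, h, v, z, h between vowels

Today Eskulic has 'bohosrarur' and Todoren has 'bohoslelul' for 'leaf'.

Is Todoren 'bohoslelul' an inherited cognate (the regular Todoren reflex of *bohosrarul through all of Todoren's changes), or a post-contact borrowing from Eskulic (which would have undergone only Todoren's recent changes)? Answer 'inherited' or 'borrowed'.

inherited

If inherited, *bohosrarul would pass through all of Todoren's changes:
Todoren: *bohosrarul
  bohosrarul → bohoslalul   [unconditioned shift]
  bohoslalul (rule 2 does not apply)
  bohoslalul → bohoslelul   [vowel merger]
  bohoslelul (rule 4 does not apply)
  bohoslelul (rule 5 does not apply)
  giving Todoren bohoslelul.
If borrowed from Eskulic 'bohosrarur' after the early changes, it would undergo only the recent ones:
  rule 4 (nasal place assimilation): no change (bohosrarur)
  rule 5 (intervocalic lenition): no change (bohosrarur)
  ⇒ as a loan: bohosrarur
Todoren 'bohoslelul' matches the inherited outcome exactly, so it is an inherited cognate, not a loan.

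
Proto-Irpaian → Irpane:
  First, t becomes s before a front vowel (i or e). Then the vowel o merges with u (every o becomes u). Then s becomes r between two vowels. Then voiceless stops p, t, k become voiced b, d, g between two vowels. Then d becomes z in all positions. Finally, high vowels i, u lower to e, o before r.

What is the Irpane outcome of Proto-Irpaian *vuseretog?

vorerezug

Irpane: *vuseretog > vuseretug > vureretug > vureredug > vurerezug > vorerezug  (by vowel merger, rhotacism, intervocalic voicing, unconditioned shift, pre-rhotic lowering)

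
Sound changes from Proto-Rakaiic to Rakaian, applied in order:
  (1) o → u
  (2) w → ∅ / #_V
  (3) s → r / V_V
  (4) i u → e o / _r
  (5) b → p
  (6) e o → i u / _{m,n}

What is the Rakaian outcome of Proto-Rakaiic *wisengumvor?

Rakaian: *wisengumvor
  wisengumvor → wisengumvur   [vowel merger]
  wisengumvur → isengumvur   [glide loss]
  isengumvur → irengumvur   [rhotacism]
  irengumvur → erengumvor   [pre-rhotic lowering]
  erengumvor (rule 5 does not apply)
  erengumvor → eringumvor   [pre-nasal raising]
  giving Rakaian eringumvor.

eringumvor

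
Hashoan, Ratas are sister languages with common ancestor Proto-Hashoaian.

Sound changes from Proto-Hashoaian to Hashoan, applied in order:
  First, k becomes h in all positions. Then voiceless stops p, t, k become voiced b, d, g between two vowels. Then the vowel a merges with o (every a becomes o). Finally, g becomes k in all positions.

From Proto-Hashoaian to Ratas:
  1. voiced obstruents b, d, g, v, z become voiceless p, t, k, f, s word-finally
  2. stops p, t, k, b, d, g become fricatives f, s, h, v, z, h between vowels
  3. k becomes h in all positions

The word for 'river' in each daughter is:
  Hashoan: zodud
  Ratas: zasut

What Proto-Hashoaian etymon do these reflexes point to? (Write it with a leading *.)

*zatud

Position 2: Hashoan has o, Ratas has a. Ratas preserves a here (none of its changes turn any other segment into a), so the proto-segment is *a.
Position 3: Hashoan has d, Ratas has s. Taking the neighbouring segments as reconstructed: Hashoan d could go back to *t or *d; Ratas s could go back to *t or *s — the one source consistent with every daughter is *t.
This points to *zatud. Verify forward in each daughter:
Hashoan: *zatud
  zatud (rule 1 does not apply)
  zatud → zadud   [intervocalic voicing]
  zadud → zodud   [vowel merger]
  zodud (rule 4 does not apply)
  giving Hashoan zodud.
Ratas: *zatud
  zatud → zatut   [final devoicing]
  zatut → zasut   [intervocalic lenition]
  zasut (rule 3 does not apply)
  giving Ratas zasut.
No other proto-form is consistent with every reflex, so the reconstruction is *zatud.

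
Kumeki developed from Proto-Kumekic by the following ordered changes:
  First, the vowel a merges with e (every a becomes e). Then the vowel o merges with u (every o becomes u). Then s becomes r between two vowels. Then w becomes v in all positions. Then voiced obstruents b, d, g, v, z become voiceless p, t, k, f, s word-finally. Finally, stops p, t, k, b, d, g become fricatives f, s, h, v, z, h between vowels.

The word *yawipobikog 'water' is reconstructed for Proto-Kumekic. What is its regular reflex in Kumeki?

yevifuvihuk

Kumeki: start from *yawipobikog.
  rule 1 (vowel merger): yawipobikog → yewipobikog
  rule 2 (vowel merger): yewipobikog → yewipubikug
  rule 3: no change — yewipubikug
  rule 4 (unconditioned shift): yewipubikug → yevipubikug
  rule 5 (final devoicing): yevipubikug → yevipubikuk
  rule 6 (intervocalic lenition): yevipubikuk → yevifuvihuk
  ⇒ Kumeki yevifuvihuk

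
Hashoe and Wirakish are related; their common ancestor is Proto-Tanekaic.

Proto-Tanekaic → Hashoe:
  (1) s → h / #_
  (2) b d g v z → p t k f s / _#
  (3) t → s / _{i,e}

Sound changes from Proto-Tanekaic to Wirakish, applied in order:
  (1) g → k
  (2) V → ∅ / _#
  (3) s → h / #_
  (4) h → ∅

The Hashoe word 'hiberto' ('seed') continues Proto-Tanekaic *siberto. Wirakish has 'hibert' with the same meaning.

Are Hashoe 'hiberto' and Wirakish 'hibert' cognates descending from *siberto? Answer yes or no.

no

Derive the expected Wirakish reflex of *siberto:
Wirakish: *siberto
  siberto (rule 1 does not apply)
  siberto → sibert   [apocope]
  sibert → hibert   [debuccalisation]
  hibert → ibert   [h-loss]
  giving Wirakish ibert.
The regular Wirakish reflex would be 'ibert', but the attested form is 'hibert'. The correspondence is irregular, so they are not cognates (the Wirakish form has a different source).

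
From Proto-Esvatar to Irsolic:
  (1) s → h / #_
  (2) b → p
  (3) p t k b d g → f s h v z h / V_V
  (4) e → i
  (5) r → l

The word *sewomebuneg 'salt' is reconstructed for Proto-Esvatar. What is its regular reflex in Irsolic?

hiwomifunig

Irsolic: *sewomebuneg
  sewomebuneg → hewomebuneg   [debuccalisation]
  hewomebuneg → hewomepuneg   [unconditioned shift]
  hewomepuneg → hewomefuneg   [intervocalic lenition]
  hewomefuneg → hiwomifunig   [vowel merger]
  hiwomifunig (rule 5 does not apply)
  giving Irsolic hiwomifunig.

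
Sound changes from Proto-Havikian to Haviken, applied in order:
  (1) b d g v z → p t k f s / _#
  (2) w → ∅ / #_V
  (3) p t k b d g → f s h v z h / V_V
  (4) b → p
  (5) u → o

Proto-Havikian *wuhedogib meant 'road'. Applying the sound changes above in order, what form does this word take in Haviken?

Haviken: *wuhedogib > wuhedogip > uhedogip > uhezohip > ohezohip  (by final devoicing, glide loss, intervocalic lenition, vowel merger)

ohezohip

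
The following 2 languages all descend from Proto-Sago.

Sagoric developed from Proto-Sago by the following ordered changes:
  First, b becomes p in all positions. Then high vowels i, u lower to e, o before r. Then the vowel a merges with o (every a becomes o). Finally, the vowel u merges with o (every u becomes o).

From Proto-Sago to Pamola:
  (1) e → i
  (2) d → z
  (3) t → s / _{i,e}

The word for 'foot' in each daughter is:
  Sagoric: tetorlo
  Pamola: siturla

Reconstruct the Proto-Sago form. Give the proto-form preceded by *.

Position 2: Sagoric has e, Pamola has i. Taking the neighbouring segments as reconstructed: Sagoric e can only go back to *e; Pamola i could go back to *e or *i — the one source consistent with every daughter is *e.
Position 7: Sagoric has o, Pamola has a. Pamola preserves a here (none of its changes turn any other segment into a), so the proto-segment is *a.
This points to *teturla. Verify forward in each daughter:
Sagoric: *teturla
  teturla (rule 1 does not apply)
  teturla → tetorla   [pre-rhotic lowering]
  tetorla → tetorlo   [vowel merger]
  tetorlo (rule 4 does not apply)
  giving Sagoric tetorlo.
Pamola: *teturla > titurla > siturla  (by vowel merger, palatalisation)
*teturla is the unique common source.

*teturla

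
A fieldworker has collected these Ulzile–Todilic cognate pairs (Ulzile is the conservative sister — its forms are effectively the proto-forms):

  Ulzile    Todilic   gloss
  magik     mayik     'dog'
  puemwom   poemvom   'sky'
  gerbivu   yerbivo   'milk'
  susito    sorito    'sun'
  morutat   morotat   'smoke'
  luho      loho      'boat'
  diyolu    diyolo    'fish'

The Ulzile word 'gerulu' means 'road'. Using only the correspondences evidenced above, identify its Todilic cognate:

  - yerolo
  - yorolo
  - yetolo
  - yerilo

gerbivu ~ yerbivo — Ulzile g corresponds to Todilic y word-initially before a front vowel.
susito ~ sorito, morutat ~ morotat — Ulzile u corresponds to Todilic o after a consonant, before a consonant other than r, m, n, p, b, f, v.
gerbivu ~ yerbivo, diyolu ~ diyolo — Ulzile u corresponds to Todilic o word-finally.
Applying these to Ulzile 'gerulu':
  gerulu → yerulu   (g→y word-initially before a front vowel)
  yerulu → yerolu   (u→o after a consonant, before a consonant other than r, m, n, p, b, f, v)
  yerolu → yerolo   (u→o word-finally)
So the Todilic cognate is 'yerolo'.

yerolo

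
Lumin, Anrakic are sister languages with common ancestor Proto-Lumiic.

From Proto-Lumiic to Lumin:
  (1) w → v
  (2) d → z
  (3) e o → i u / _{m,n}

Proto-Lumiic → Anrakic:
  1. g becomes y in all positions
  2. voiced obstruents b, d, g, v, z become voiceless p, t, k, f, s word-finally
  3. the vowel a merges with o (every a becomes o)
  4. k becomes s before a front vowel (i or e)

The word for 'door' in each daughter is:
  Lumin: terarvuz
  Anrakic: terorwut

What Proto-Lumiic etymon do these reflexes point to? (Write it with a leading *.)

Position 8: Lumin has z, Anrakic has t. Taking the neighbouring segments as reconstructed: Lumin z could go back to *d or *z; Anrakic t could go back to *t or *d — the one source consistent with every daughter is *d.
Position 6: Lumin has v, Anrakic has w. Anrakic preserves w here (none of its changes turn any other segment into w), so the proto-segment is *w.
Continuing position by position gives *terarwud; check it forward:
Lumin: *terarwud
  terarwud → terarvud   [unconditioned shift]
  terarvud → terarvuz   [unconditioned shift]
  terarvuz (rule 3 does not apply)
  giving Lumin terarvuz.
Anrakic: start from *terarwud.
  rule 1: no change — terarwud
  rule 2 (final devoicing): terarwud → terarwut
  rule 3 (vowel merger): terarwut → terorwut
  rule 4: no change — terorwut
  ⇒ Anrakic terorwut
Only *terarwud yields all of Lumin terarvuz, Anrakic terorwut.

*terarwud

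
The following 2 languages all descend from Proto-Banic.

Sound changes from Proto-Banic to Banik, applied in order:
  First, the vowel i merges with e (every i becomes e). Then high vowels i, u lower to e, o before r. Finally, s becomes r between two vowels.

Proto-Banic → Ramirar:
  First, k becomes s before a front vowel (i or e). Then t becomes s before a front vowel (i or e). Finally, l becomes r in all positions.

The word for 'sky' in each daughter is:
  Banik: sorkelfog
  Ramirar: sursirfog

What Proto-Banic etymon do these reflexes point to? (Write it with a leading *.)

Position 6: Banik has l, Ramirar has r. Banik preserves l here (none of its changes turn any other segment into l), so the proto-segment is *l.
Position 4: Banik has k, Ramirar has s. Banik preserves k here (none of its changes turn any other segment into k), so the proto-segment is *k.
This points to *surkilfog. Verify forward in each daughter:
Banik: *surkilfog > surkelfog > sorkelfog  (by vowel merger, pre-rhotic lowering)
Ramirar: start from *surkilfog.
  rule 1 (palatalisation): surkilfog → sursilfog
  rule 2: no change — sursilfog
  rule 3 (unconditioned shift): sursilfog → sursirfog
  ⇒ Ramirar sursirfog
Only *surkilfog yields all of Banik sorkelfog, Ramirar sursirfog.

*surkilfog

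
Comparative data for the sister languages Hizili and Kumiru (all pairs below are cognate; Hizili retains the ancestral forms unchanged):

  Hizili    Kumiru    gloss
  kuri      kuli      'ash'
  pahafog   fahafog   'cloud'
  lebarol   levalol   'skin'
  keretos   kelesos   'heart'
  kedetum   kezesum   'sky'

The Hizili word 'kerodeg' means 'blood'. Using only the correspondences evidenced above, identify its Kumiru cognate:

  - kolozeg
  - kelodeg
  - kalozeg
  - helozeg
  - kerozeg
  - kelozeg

lebarol ~ levalol — Hizili r corresponds to Kumiru l between vowels (before a back vowel).
kedetum ~ kezesum — Hizili d corresponds to Kumiru z between vowels (before a front vowel).
Applying these to Hizili 'kerodeg':
  kerodeg → kelodeg   (r→l between vowels (before a back vowel))
  kelodeg → kelozeg   (d→z between vowels (before a front vowel))
So the Kumiru cognate is 'kelozeg'.

kelozeg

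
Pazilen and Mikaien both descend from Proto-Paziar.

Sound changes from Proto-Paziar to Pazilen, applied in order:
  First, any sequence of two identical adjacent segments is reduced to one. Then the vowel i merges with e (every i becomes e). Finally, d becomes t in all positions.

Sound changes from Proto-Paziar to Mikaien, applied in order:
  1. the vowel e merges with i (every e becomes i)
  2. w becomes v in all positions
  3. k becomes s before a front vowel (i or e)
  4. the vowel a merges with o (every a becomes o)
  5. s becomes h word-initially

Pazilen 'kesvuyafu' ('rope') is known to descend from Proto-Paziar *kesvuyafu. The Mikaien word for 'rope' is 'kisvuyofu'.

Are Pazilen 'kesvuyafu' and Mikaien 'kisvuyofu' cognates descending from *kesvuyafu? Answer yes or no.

no

Derive the expected Mikaien reflex of *kesvuyafu:
Mikaien: *kesvuyafu > kisvuyafu > sisvuyafu > sisvuyofu > hisvuyofu  (by vowel merger, palatalisation, vowel merger, debuccalisation)
The regular Mikaien reflex would be 'hisvuyofu', but the attested form is 'kisvuyofu'. The correspondence is irregular, so they are not cognates (the Mikaien form has a different source).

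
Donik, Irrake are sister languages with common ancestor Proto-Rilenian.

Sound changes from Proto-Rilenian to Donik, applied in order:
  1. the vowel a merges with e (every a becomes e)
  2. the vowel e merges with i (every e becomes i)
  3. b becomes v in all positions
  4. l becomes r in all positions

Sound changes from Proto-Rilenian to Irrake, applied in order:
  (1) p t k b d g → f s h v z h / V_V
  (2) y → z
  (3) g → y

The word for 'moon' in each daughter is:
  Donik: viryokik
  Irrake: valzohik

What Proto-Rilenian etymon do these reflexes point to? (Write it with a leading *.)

*valyokik

Position 2: Donik has i, Irrake has a. Irrake preserves a here (none of its changes turn any other segment into a), so the proto-segment is *a.
Position 4: Donik has y, Irrake has z. Donik preserves y here (none of its changes turn any other segment into y), so the proto-segment is *y.
Position 6: Donik has k, Irrake has h. Donik preserves k here (none of its changes turn any other segment into k), so the proto-segment is *k.
Continuing position by position gives *valyokik; check it forward:
Donik: start from *valyokik.
  rule 1 (vowel merger): valyokik → velyokik
  rule 2 (vowel merger): velyokik → vilyokik
  rule 3: no change — vilyokik
  rule 4 (unconditioned shift): vilyokik → viryokik
  ⇒ Donik viryokik
Irrake: *valyokik > valyohik > valzohik  (by intervocalic lenition, unconditioned shift)
No other proto-form is consistent with every reflex, so the reconstruction is *valyokik.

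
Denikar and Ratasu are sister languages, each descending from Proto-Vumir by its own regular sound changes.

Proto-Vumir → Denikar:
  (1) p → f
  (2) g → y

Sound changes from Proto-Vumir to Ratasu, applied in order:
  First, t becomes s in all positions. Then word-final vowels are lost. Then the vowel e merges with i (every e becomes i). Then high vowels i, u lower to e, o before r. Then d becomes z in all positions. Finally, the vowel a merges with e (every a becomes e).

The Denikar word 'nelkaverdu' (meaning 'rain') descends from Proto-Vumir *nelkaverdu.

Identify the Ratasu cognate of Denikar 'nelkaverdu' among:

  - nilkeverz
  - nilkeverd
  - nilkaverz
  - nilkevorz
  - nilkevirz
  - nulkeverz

nilkeverz

Ratasu: *nelkaverdu
  nelkaverdu (rule 1 does not apply)
  nelkaverdu → nelkaverd   [apocope]
  nelkaverd → nilkavird   [vowel merger]
  nilkavird → nilkaverd   [pre-rhotic lowering]
  nilkaverd → nilkaverz   [unconditioned shift]
  nilkaverz → nilkeverz   [vowel merger]
  giving Ratasu nilkeverz.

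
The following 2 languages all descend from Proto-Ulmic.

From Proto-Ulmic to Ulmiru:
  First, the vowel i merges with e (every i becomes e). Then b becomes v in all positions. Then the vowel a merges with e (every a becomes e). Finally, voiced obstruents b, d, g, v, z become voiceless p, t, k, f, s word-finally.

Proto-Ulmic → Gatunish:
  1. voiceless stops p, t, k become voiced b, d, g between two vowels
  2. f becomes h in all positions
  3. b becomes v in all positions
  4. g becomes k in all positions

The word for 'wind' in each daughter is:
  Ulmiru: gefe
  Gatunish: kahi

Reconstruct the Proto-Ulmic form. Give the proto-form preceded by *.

Position 3: Ulmiru has f, Gatunish has h. Taking the neighbouring segments as reconstructed: Ulmiru f can only go back to *f; Gatunish h could go back to *f or *h — the one source consistent with every daughter is *f.
Position 2: Ulmiru has e, Gatunish has a. Gatunish preserves a here (none of its changes turn any other segment into a), so the proto-segment is *a.
Verify the candidate proto-form against each daughter:
Ulmiru: start from *gafi.
  rule 1 (vowel merger): gafi → gafe
  rule 2: no change — gafe
  rule 3 (vowel merger): gafe → gefe
  rule 4: no change — gefe
  ⇒ Ulmiru gefe
Gatunish: *gafi > gahi > kahi  (by unconditioned shift, unconditioned shift)
No other proto-form is consistent with every reflex, so the reconstruction is *gafi.

*gafi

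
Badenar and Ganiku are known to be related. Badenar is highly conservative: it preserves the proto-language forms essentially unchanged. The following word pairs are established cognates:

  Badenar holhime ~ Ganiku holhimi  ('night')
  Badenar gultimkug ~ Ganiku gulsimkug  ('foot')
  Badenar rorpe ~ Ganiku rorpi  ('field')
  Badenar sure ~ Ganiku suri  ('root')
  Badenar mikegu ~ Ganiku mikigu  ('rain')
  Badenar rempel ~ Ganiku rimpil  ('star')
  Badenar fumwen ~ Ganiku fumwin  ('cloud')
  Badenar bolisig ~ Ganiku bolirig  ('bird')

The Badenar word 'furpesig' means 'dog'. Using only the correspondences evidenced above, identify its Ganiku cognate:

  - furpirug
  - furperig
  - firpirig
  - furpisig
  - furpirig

mikegu ~ mikigu, rempel ~ rimpil — Badenar e corresponds to Ganiku i after a consonant, before a consonant other than r, m, n, p, b, f, v.
bolisig ~ bolirig — Badenar s corresponds to Ganiku r between vowels (before a front vowel).
Applying these to Badenar 'furpesig':
  furpesig → furpisig   (e→i after a consonant, before a consonant other than r, m, n, p, b, f, v)
  furpisig → furpirig   (s→r between vowels (before a front vowel))
So the Ganiku cognate is 'furpirig'.

furpirig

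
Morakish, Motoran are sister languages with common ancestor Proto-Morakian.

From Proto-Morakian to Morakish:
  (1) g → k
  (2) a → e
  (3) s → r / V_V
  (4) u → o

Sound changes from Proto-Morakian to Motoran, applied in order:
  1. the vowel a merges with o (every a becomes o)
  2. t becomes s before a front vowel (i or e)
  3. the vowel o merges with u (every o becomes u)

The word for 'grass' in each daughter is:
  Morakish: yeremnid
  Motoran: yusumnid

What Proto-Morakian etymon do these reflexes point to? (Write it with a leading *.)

*yasamnid

Position 4: Morakish has e, Motoran has u. Taking the neighbouring segments as reconstructed: Morakish e could go back to *a or *e; Motoran u could go back to *a or *o or *u — the one source consistent with every daughter is *a.
Position 3: Morakish has r, Motoran has s. Taking the neighbouring segments as reconstructed: Morakish r could go back to *s or *r; Motoran s can only go back to *s — the one source consistent with every daughter is *s.
Position 2: Morakish has e, Motoran has u. Taking the neighbouring segments as reconstructed: Morakish e could go back to *a or *e; Motoran u could go back to *a or *o or *u — the one source consistent with every daughter is *a.
The remaining positions agree across the daughters. Check the candidate against every language:
Morakish: *yasamnid
  yasamnid (rule 1 does not apply)
  yasamnid → yesemnid   [vowel merger]
  yesemnid → yeremnid   [rhotacism]
  yeremnid (rule 4 does not apply)
  giving Morakish yeremnid.
Motoran: *yasamnid > yosomnid > yusumnid  (by vowel merger, vowel merger)
*yasamnid is the unique common source.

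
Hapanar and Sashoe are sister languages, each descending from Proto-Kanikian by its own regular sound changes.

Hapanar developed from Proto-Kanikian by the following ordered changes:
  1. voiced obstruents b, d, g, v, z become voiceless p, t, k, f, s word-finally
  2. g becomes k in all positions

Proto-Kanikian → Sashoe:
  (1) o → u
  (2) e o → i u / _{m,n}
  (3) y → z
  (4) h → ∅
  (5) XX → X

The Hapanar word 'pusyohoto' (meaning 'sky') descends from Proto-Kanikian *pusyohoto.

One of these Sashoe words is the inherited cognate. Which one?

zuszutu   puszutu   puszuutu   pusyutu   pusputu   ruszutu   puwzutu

Sashoe: *pusyohoto
  pusyohoto → pusyuhutu   [vowel merger]
  pusyuhutu (rule 2 does not apply)
  pusyuhutu → puszuhutu   [unconditioned shift]
  puszuhutu → puszuutu   [h-loss]
  puszuutu → puszutu   [degemination]
  giving Sashoe puszutu.
Only 'puszutu' matches the regular Sashoe development of *pusyohoto.

puszutu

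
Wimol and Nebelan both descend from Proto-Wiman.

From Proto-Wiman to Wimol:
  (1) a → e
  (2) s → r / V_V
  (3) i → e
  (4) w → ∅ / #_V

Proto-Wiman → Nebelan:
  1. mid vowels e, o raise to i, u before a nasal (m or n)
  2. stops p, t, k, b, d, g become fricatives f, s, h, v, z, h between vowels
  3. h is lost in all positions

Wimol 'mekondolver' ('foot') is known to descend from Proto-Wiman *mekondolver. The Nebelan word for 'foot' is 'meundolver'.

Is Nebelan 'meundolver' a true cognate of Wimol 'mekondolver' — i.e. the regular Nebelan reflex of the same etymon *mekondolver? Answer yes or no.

yes

Derive the expected Nebelan reflex of *mekondolver:
Nebelan: *mekondolver > mekundolver > mehundolver > meundolver  (by pre-nasal raising, intervocalic lenition, h-loss)
Nebelan 'meundolver' matches the regular reflex exactly, so the pair is cognate.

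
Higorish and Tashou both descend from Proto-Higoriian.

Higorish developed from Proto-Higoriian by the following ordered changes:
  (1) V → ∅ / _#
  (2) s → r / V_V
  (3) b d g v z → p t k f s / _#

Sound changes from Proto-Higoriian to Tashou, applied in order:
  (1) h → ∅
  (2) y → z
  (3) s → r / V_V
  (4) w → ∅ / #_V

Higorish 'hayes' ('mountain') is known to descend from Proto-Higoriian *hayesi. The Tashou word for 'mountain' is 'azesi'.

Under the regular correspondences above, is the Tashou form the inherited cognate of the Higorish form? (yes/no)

no

Derive the expected Tashou reflex of *hayesi:
Tashou: start from *hayesi.
  rule 1 (h-loss): hayesi → ayesi
  rule 2 (unconditioned shift): ayesi → azesi
  rule 3 (rhotacism): azesi → azeri
  rule 4: no change — azeri
  ⇒ Tashou azeri
The regular Tashou reflex would be 'azeri', but the attested form is 'azesi'. The correspondence is irregular, so they are not cognates (the Tashou form has a different source).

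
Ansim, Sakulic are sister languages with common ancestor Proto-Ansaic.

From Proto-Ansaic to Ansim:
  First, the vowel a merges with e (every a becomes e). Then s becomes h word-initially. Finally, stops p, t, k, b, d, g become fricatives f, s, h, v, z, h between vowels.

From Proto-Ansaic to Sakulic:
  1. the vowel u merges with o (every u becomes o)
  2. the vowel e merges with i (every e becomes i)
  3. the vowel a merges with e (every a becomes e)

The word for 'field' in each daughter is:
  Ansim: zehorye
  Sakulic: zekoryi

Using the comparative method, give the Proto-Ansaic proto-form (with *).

*zakorye

Position 3: Ansim has h, Sakulic has k. Sakulic preserves k here (none of its changes turn any other segment into k), so the proto-segment is *k.
Position 2: Ansim has e, Sakulic has e. In Sakulic, e can only continue *a, so the proto-segment is *a.
This points to *zakorye. Verify forward in each daughter:
Ansim: *zakorye > zekorye > zehorye  (by vowel merger, intervocalic lenition)
Sakulic: *zakorye
  zakorye (rule 1 does not apply)
  zakorye → zakoryi   [vowel merger]
  zakoryi → zekoryi   [vowel merger]
  giving Sakulic zekoryi.
No other proto-form is consistent with every reflex, so the reconstruction is *zakorye.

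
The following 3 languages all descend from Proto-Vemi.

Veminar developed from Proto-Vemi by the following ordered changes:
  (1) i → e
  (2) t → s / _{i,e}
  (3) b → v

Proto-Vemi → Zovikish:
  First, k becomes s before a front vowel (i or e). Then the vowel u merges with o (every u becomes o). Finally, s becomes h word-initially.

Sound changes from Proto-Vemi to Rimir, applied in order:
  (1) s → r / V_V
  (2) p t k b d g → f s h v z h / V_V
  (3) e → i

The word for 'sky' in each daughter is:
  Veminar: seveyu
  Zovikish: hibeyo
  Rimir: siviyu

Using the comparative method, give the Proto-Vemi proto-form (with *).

Position 2: Veminar has e, Zovikish has i, Rimir has i. Zovikish preserves i here (none of its changes turn any other segment into i), so the proto-segment is *i.
Position 1: Veminar has s, Zovikish has h, Rimir has s. Taking the neighbouring segments as reconstructed: Veminar s could go back to *t or *s; Zovikish h could go back to *k or *s or *h; Rimir s can only go back to *s — the one source consistent with every daughter is *s.
Position 4: Veminar has e, Zovikish has e, Rimir has i. Zovikish preserves e here (none of its changes turn any other segment into e), so the proto-segment is *e.
Verify the candidate proto-form against each daughter:
Veminar: *sibeyu
  sibeyu → sebeyu   [vowel merger]
  sebeyu (rule 2 does not apply)
  sebeyu → seveyu   [unconditioned shift]
  giving Veminar seveyu.
Zovikish: *sibeyu > sibeyo > hibeyo  (by vowel merger, debuccalisation)
Rimir: *sibeyu > siveyu > siviyu  (by intervocalic lenition, vowel merger)
Only *sibeyu yields all of Veminar seveyu, Zovikish hibeyo, Rimir siviyu.

*sibeyu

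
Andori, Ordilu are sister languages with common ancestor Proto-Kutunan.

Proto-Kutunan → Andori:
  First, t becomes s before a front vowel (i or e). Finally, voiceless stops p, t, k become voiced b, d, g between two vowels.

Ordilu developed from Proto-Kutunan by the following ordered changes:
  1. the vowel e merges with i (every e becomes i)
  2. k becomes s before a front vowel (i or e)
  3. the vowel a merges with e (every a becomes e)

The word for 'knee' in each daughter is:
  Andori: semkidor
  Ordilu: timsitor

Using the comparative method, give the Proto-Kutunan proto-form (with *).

Position 2: Andori has e, Ordilu has i. Andori preserves e here (none of its changes turn any other segment into e), so the proto-segment is *e.
Position 6: Andori has d, Ordilu has t. Ordilu preserves t here (none of its changes turn any other segment into t), so the proto-segment is *t.
Continuing position by position gives *temkitor; check it forward:
Andori: *temkitor
  temkitor → semkitor   [palatalisation]
  semkitor → semkidor   [intervocalic voicing]
  giving Andori semkidor.
Ordilu: *temkitor
  temkitor → timkitor   [vowel merger]
  timkitor → timsitor   [palatalisation]
  timsitor (rule 3 does not apply)
  giving Ordilu timsitor.
Only *temkitor yields all of Andori semkidor, Ordilu timsitor.

*temkitor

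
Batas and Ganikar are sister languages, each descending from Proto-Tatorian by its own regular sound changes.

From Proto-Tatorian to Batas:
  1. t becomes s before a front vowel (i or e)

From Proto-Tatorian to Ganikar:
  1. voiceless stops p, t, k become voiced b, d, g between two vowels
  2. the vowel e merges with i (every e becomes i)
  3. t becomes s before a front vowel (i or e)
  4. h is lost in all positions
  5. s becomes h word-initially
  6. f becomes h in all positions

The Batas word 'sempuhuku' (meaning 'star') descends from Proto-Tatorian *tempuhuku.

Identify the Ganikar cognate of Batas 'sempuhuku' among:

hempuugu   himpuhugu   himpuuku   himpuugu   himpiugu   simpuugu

Ganikar: *tempuhuku
  tempuhuku → tempuhugu   [intervocalic voicing]
  tempuhugu → timpuhugu   [vowel merger]
  timpuhugu → simpuhugu   [palatalisation]
  simpuhugu → simpuugu   [h-loss]
  simpuugu → himpuugu   [debuccalisation]
  himpuugu (rule 6 does not apply)
  giving Ganikar himpuugu.
The other candidates each miss or misapply at least one Ganikar change.

himpuugu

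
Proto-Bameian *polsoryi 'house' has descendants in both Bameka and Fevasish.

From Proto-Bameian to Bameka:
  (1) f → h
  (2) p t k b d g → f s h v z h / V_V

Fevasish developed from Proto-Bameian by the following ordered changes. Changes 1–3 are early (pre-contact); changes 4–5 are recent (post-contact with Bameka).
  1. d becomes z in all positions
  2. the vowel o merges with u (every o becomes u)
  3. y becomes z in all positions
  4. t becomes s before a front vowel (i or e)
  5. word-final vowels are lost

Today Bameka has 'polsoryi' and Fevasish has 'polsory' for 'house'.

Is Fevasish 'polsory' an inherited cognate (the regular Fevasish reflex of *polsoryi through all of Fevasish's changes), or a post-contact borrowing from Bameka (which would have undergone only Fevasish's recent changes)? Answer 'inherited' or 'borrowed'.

borrowed

If inherited, *polsoryi would pass through all of Fevasish's changes:
Fevasish: *polsoryi > pulsuryi > pulsurzi > pulsurz  (by vowel merger, unconditioned shift, apocope)
If borrowed from Bameka 'polsoryi' after the early changes, it would undergo only the recent ones:
  rule 4 (palatalisation): no change (polsoryi)
  rule 5 (apocope): polsoryi → polsory
  ⇒ as a loan: polsory
Fevasish 'polsory' matches the loan outcome 'polsory', not the inherited 'pulsurz' — it skipped the early Fevasish changes, so it was borrowed from Bameka.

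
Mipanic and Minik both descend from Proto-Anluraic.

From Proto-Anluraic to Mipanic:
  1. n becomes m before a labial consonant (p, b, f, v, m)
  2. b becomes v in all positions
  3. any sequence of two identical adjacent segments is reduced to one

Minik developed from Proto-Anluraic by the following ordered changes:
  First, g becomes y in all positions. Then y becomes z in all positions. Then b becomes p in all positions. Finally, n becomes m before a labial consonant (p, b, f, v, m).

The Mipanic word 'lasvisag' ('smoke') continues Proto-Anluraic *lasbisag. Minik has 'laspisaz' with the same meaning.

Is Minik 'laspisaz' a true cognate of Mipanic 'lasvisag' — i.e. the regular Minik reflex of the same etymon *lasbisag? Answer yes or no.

Derive the expected Minik reflex of *lasbisag:
Minik: *lasbisag
  lasbisag → lasbisay   [unconditioned shift]
  lasbisay → lasbisaz   [unconditioned shift]
  lasbisaz → laspisaz   [unconditioned shift]
  laspisaz (rule 4 does not apply)
  giving Minik laspisaz.
Minik 'laspisaz' matches the regular reflex exactly, so the pair is cognate.

yes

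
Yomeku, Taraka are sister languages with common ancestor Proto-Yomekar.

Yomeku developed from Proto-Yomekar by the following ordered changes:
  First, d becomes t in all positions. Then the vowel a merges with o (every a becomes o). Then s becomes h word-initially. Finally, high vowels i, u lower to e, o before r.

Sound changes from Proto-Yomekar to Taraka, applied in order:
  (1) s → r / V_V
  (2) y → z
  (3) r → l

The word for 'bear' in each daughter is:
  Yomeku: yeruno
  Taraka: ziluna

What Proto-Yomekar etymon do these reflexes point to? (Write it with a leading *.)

Position 3: Yomeku has r, Taraka has l. Yomeku preserves r here (none of its changes turn any other segment into r), so the proto-segment is *r.
Position 6: Yomeku has o, Taraka has a. Taraka preserves a here (none of its changes turn any other segment into a), so the proto-segment is *a.
Position 1: Yomeku has y, Taraka has z. Yomeku preserves y here (none of its changes turn any other segment into y), so the proto-segment is *y.
This points to *yiruna. Verify forward in each daughter:
Yomeku: *yiruna
  yiruna (rule 1 does not apply)
  yiruna → yiruno   [vowel merger]
  yiruno (rule 3 does not apply)
  yiruno → yeruno   [pre-rhotic lowering]
  giving Yomeku yeruno.
Taraka: *yiruna > ziruna > ziluna  (by unconditioned shift, unconditioned shift)
*yiruna is the unique common source.

*yiruna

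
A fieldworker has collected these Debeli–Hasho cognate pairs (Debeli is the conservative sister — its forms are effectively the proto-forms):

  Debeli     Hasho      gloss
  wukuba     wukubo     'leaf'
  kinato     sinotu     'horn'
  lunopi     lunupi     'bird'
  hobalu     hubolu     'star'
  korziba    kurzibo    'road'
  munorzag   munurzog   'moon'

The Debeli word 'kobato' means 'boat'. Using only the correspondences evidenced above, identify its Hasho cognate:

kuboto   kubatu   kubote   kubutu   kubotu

hobalu ~ hubolu — Debeli o corresponds to Hasho u after a consonant, before a labial obstruent.
kinato ~ sinotu, hobalu ~ hubolu — Debeli a corresponds to Hasho o after a consonant, before a consonant other than r, m, n, p, b, f, v.
kinato ~ sinotu — Debeli o corresponds to Hasho u word-finally.
Applying these to Debeli 'kobato':
  kobato → kubato   (o→u after a consonant, before a labial obstruent)
  kubato → kuboto   (a→o after a consonant, before a consonant other than r, m, n, p, b, f, v)
  kuboto → kubotu   (o→u word-finally)
So the Hasho cognate is 'kubotu'.

kubotu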